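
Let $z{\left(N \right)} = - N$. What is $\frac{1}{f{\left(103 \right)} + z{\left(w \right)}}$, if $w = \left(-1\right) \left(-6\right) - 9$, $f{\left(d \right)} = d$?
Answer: $\frac{1}{106} \approx 0.009434$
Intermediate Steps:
$w = -3$ ($w = 6 - 9 = -3$)
$\frac{1}{f{\left(103 \right)} + z{\left(w \right)}} = \frac{1}{103 - -3} = \frac{1}{103 + 3} = \frac{1}{106}$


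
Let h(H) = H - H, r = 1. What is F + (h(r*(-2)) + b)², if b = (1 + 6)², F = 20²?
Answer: 2801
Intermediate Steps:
h(H) = 0
F = 400
b = 49 (b = 7² = 49)
F + (h(r*(-2)) + b)² = 400 + (0 + 49)² = 400 + 49² = 400 + 2401 = 2801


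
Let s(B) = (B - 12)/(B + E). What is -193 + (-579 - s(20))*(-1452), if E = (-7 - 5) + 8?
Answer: 841241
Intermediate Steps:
E = -4 (E = -12 + 8 = -4)
s(B) = (-12 + B)/(-4 + B) (s(B) = (B - 12)/(B - 4) = (-12 + B)/(-4 + B))
-193 + (-579 - s(20))*(-1452) = -193 + (-579 - (-12 + 20)/(-4 + 20))*(-1452) = -193 + (-579 - 8/16)*(-1452) = -193 + (-579 - 1*½)*(-1452) = -193 + (-579 - ½)*(-1452) = -193 - 1159/2*(-1452) = -193 + 841434 = 841241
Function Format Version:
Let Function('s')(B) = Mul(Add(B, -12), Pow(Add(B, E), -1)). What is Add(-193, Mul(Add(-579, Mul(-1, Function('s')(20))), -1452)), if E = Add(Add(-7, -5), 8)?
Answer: 841241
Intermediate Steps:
E = -4 (E = Add(-12, 8) = -4)
Function('s')(B) = Mul(Pow(Add(-4, B), -1), Add(-12, B)) (Function('s')(B) = Mul(Add(B, -12), Pow(Add(B, -4), -1)) = Mul(Add(-12, B), Pow(Add(-4, B), -1)) = Mul(Pow(Add(-4, B), -1), Add(-12, B)))
Add(-193, Mul(Add(-579, Mul(-1, Function('s')(20))), -1452)) = Add(-193, Mul(Add(-579, Mul(-1, Mul(Pow(Add(-4, 20), -1), Add(-12, 20)))), -1452)) = Add(-193, Mul(Add(-579, Mul(-1, Mul(Pow(16, -1), 8))), -1452)) = Add(-193, Mul(Add(-579, Mul(-1, Mul(Rational(1, 16), 8))), -1452)) = Add(-193, Mul(Add(-579, Mul(-1, Rational(1, 2))), -1452)) = Add(-193, Mul(Add(-579, Rational(-1, 2)), -1452)) = Add(-193, Mul(Rational(-1159, 2), -1452)) = Add(-193, 841434) = 841241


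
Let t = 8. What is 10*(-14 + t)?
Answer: -60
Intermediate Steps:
10*(-14 + t) = 10*(-14 + 8) = 10*(-6) = -60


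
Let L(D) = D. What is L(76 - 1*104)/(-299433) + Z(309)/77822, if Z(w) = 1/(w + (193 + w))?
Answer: 1767481409/18898307164986 ≈ 9.3526e-5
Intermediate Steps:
Z(w) = 1/(193 + 2*w)
L(76 - 1*104)/(-299433) + Z(309)/77822 = (76 - 1*104)/(-299433) + 1/((193 + 2*309)*77822) = (76 - 104)*(-1/299433) + (1/77822)/(193 + 618) = -28*(-1/299433) + (1/77822)/811 = 28/299433 + (1/811)*(1/77822) = 28/299433 + 1/63113642 = 1767481409/18898307164986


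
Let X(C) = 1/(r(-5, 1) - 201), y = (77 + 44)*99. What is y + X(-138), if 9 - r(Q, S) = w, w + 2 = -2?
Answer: 2252051/188 ≈ 11979.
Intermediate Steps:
w = -4 (w = -2 - 2 = -4)
y = 11979 (y = 121*99 = 11979)
r(Q, S) = 13 (r(Q, S) = 9 - 1*(-4) = 9 + 4 = 13)
X(C) = -1/188 (X(C) = 1/(13 - 201) = 1/(-188) = -1/188)
y + X(-138) = 11979 - 1/188 = 2252051/188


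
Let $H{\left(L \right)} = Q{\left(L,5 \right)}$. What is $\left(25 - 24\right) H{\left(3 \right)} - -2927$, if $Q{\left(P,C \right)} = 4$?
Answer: $2931$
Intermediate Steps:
$H{\left(L \right)} = 4$
$\left(25 - 24\right) H{\left(3 \right)} - -2927 = \left(25 - 24\right) 4 - -2927 = 1 \cdot 4 + 2927 = 4 + 2927 = 2931$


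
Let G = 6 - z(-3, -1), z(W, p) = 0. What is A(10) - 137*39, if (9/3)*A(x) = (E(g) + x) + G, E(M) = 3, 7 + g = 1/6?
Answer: -16010/3 ≈ -5336.7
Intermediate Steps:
g = -41/6 (g = -7 + 1/6 = -41/6 ≈ -6.8333)
G = 6 (G = 6 - 1*0 = 6 + 0 = 6)
A(x) = 3 + x/3 (A(x) = ((3 + x) + 6)/3 = (9 + x)/3 = 3 + x/3)
A(10) - 137*39 = (3 + (1/3)*10) - 137*39 = (3 + 10/3) - 5343 = 19/3 - 5343 = -16010/3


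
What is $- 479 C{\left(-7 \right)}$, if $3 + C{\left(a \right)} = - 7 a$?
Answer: $-22034$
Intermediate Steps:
$C{\left(a \right)} = -3 - 7 a$
$- 479 C{\left(-7 \right)} = - 479 \left(-3 - -49\right) = - 479 \left(-3 + 49\right) = \left(-479\right) 46 = -22034$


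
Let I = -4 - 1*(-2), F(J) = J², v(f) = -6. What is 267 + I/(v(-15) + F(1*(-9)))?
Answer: 20023/75 ≈ 266.97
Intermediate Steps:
I = -2 (I = -4 + 2 = -2)
267 + I/(v(-15) + F(1*(-9))) = 267 - 2/(-6 + (1*(-9))²) = 267 - 2/(-6 + (-9)²) = 267 - 2/(-6 + 81) = 267 - 2/75 = 20023/75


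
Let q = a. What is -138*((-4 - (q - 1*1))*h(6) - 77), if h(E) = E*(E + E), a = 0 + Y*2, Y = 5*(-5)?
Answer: -456366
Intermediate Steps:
Y = -25
a = -50 (a = 0 - 25*2 = 0 - 50 = -50)
q = -50
h(E) = 2*E² (h(E) = E*(2*E) = 2*E²)
-138*((-4 - (q - 1*1))*h(6) - 77) = -138*((-4 - (-50 - 1*1))*(2*6²) - 77) = -138*((-4 - (-50 - 1))*(2*36) - 77) = -138*((-4 - 1*(-51))*72 - 77) = -138*((-4 + 51)*72 - 77) = -138*(47*72 - 77) = -138*(3384 - 77) = -138*3307 = -456366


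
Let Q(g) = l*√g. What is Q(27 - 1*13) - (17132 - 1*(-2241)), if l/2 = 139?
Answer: -19373 + 278*√14 ≈ -18333.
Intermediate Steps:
l = 278 (l = 2*139 = 278)
Q(g) = 278*√g
Q(27 - 1*13) - (17132 - 1*(-2241)) = 278*√(27 - 1*13) - (17132 - 1*(-2241)) = 278*√(27 - 13) - (17132 + 2241) = 278*√14 - 1*19373 = 278*√14 - 19373 = -19373 + 278*√14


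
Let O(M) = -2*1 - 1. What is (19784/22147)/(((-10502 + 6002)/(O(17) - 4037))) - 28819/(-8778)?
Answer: 8508921749/2082925350 ≈ 4.0851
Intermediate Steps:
O(M) = -3 (O(M) = -2 - 1 = -3)
(19784/22147)/(((-10502 + 6002)/(O(17) - 4037))) - 28819/(-8778) = (19784/22147)/(((-10502 + 6002)/(-3 - 4037))) - 28819/(-8778) = (19784*(1/22147))/((-4500/(-4040))) - 28819*(-1/8778) = 19784/(22147*((-4500*(-1/4040)))) + 4117/1254 = 19784/(22147*(225/202)) + 4117/1254 = (19784/22147)*(202/225) + 4117/1254 = 3996368/4983075 + 4117/1254 = 8508921749/2082925350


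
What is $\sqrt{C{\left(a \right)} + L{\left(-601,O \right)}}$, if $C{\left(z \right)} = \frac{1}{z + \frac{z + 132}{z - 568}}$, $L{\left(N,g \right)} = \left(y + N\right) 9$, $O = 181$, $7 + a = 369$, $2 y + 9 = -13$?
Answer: $\frac{i \sqrt{7556352650651}}{37039} \approx 74.216 i$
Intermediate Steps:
$y = -11$ ($y = - \frac{9}{2} + \frac{1}{2} \left(-13\right) = - \frac{9}{2} - \frac{13}{2} = -11$)
$a = 362$ ($a = -7 + 369 = 362$)
$L{\left(N,g \right)} = -99 + 9 N$ ($L{\left(N,g \right)} = \left(-11 + N\right) 9 = -99 + 9 N$)
$C{\left(z \right)} = \frac{1}{z + \frac{132 + z}{-568 + z}}$
$\sqrt{C{\left(a \right)} + L{\left(-601,O \right)}} = \sqrt{\frac{-568 + 362}{132 + 362^{2} - 205254} + \left(-99 + 9 \left(-601\right)\right)} = \sqrt{\frac{1}{132 + 131044 - 205254} \left(-206\right) - 5508} = \sqrt{\frac{1}{-74078} \left(-206\right) - 5508} = \sqrt{\left(- \frac{1}{74078}\right) \left(-206\right) - 5508} = \sqrt{\frac{103}{37039} - 5508} = \sqrt{- \frac{204010709}{37039}} = \frac{i \sqrt{7556352650651}}{37039}$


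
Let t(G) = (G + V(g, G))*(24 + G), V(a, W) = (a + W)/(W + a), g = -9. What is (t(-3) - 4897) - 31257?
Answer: -36196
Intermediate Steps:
V(a, W) = 1 (V(a, W) = (W + a)/(W + a) = 1)
t(G) = (1 + G)*(24 + G) (t(G) = (G + 1)*(24 + G) = (1 + G)*(24 + G))
(t(-3) - 4897) - 31257 = ((24 + (-3)² + 25*(-3)) - 4897) - 31257 = ((24 + 9 - 75) - 4897) - 31257 = (-42 - 4897) - 31257 = -4939 - 31257 = -36196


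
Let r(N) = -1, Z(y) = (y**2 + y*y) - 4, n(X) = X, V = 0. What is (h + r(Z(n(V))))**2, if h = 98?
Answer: 9409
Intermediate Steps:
Z(y) = -4 + 2*y**2 (Z(y) = (y**2 + y**2) - 4 = 2*y**2 - 4 = -4 + 2*y**2)
(h + r(Z(n(V))))**2 = (98 - 1)**2 = 97**2 = 9409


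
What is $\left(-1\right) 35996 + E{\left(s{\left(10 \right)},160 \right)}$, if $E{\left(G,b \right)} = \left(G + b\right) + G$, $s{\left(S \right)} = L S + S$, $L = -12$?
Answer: $-36056$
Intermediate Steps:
$s{\left(S \right)} = - 11 S$ ($s{\left(S \right)} = - 12 S + S = - 11 S$)
$E{\left(G,b \right)} = b + 2 G$
$\left(-1\right) 35996 + E{\left(s{\left(10 \right)},160 \right)} = \left(-1\right) 35996 + \left(160 + 2 \left(\left(-11\right) 10\right)\right) = -35996 + \left(160 + 2 \left(-110\right)\right) = -35996 + \left(160 - 220\right) = -35996 - 60 = -36056$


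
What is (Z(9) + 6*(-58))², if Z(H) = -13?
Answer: 130321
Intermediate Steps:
(Z(9) + 6*(-58))² = (-13 + 6*(-58))² = (-13 - 348)² = (-361)² = 130321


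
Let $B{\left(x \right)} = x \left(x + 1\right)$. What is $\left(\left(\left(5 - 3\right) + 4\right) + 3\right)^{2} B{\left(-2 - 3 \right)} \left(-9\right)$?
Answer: $-14580$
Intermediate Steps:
$B{\left(x \right)} = x \left(1 + x\right)$
$\left(\left(\left(5 - 3\right) + 4\right) + 3\right)^{2} B{\left(-2 - 3 \right)} \left(-9\right) = \left(\left(\left(5 - 3\right) + 4\right) + 3\right)^{2} \left(-2 - 3\right) \left(1 - 5\right) \left(-9\right) = \left(\left(2 + 4\right) + 3\right)^{2} \left(- 5 \left(1 - 5\right)\right) \left(-9\right) = \left(6 + 3\right)^{2} \left(\left(-5\right) \left(-4\right)\right) \left(-9\right) = 9^{2} \cdot 20 \left(-9\right) = 81 \cdot 20 \left(-9\right) = 1620 \left(-9\right) = -14580$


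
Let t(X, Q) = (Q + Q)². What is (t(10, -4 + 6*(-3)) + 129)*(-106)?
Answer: -218890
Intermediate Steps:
t(X, Q) = 4*Q² (t(X, Q) = (2*Q)² = 4*Q²)
(t(10, -4 + 6*(-3)) + 129)*(-106) = (4*(-4 + 6*(-3))² + 129)*(-106) = (4*(-4 - 18)² + 129)*(-106) = (4*(-22)² + 129)*(-106) = (4*484 + 129)*(-106) = (1936 + 129)*(-106) = 2065*(-106) = -218890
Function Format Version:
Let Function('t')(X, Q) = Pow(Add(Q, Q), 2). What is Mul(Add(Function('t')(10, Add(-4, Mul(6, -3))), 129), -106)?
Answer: -218890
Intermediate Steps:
Function('t')(X, Q) = Mul(4, Pow(Q, 2)) (Function('t')(X, Q) = Pow(Mul(2, Q), 2) = Mul(4, Pow(Q, 2)))
Mul(Add(Function('t')(10, Add(-4, Mul(6, -3))), 129), -106) = Mul(Add(Mul(4, Pow(Add(-4, Mul(6, -3)), 2)), 129), -106) = Mul(Add(Mul(4, Pow(Add(-4, -18), 2)), 129), -106) = Mul(Add(Mul(4, Pow(-22, 2)), 129), -106) = Mul(Add(Mul(4, 484), 129), -106) = Mul(Add(1936, 129), -106) = Mul(2065, -106) = -218890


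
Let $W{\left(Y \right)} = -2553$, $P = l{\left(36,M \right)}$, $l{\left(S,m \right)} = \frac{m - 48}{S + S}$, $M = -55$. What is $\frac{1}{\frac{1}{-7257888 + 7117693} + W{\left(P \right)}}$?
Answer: $- \frac{140195}{357917836} \approx -0.0003917$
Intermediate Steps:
$l{\left(S,m \right)} = \frac{-48 + m}{2 S}$
$P = - \frac{103}{72}$ ($P = \frac{-48 - 55}{2 \cdot 36} = \frac{1}{2} \cdot \frac{1}{36} \left(-103\right) = - \frac{103}{72} \approx -1.4306$)
$\frac{1}{\frac{1}{-7257888 + 7117693} + W{\left(P \right)}} = \frac{1}{\frac{1}{-7257888 + 7117693} - 2553} = \frac{1}{\frac{1}{-140195} - 2553} = \frac{1}{- \frac{1}{140195} - 2553} = \frac{1}{- \frac{357917836}{140195}} = - \frac{140195}{357917836}$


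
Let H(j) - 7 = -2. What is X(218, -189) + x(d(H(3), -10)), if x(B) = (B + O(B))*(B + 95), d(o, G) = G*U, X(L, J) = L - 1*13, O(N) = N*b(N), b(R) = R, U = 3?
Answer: 56755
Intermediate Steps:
H(j) = 5 (H(j) = 7 - 2 = 5)
O(N) = N**2 (O(N) = N*N = N**2)
X(L, J) = -13 + L (X(L, J) = L - 13 = -13 + L)
d(o, G) = 3*G (d(o, G) = G*3 = 3*G)
x(B) = (95 + B)*(B + B**2) (x(B) = (B + B**2)*(B + 95) = (B + B**2)*(95 + B) = (95 + B)*(B + B**2))
X(218, -189) + x(d(H(3), -10)) = (-13 + 218) + (3*(-10))*(95 + (3*(-10))**2 + 96*(3*(-10))) = 205 - 30*(95 + (-30)**2 + 96*(-30)) = 205 - 30*(95 + 900 - 2880) = 205 - 30*(-1885) = 205 + 56550 = 56755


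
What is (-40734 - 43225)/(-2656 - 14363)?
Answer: 83959/17019 ≈ 4.9333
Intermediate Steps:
(-40734 - 43225)/(-2656 - 14363) = -83959/(-17019) = -83959*(-1/17019) = 83959/17019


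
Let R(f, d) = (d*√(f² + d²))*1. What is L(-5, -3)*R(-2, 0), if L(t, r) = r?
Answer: 0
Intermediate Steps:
R(f, d) = d*√(d² + f²) (R(f, d) = (d*√(d² + f²))*1 = d*√(d² + f²))
L(-5, -3)*R(-2, 0) = -0*√(0² + (-2)²) = -0*√(0 + 4) = -0*√4 = -0*2 = -3*0 = 0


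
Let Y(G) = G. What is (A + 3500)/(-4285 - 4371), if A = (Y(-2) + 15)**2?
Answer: -3669/8656 ≈ -0.42387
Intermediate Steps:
A = 169 (A = (-2 + 15)**2 = 13**2 = 169)
(A + 3500)/(-4285 - 4371) = (169 + 3500)/(-4285 - 4371) = 3669/(-8656) = 3669*(-1/8656) = -3669/8656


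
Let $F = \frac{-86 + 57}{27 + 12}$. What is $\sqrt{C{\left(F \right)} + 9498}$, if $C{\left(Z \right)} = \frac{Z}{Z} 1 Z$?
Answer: $\frac{\sqrt{14445327}}{39} \approx 97.454$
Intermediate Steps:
$F = - \frac{29}{39} \approx -0.74359$
$C{\left(Z \right)} = Z$ ($C{\left(Z \right)} = 1 \cdot 1 Z = 1 Z = Z$)
$\sqrt{C{\left(F \right)} + 9498} = \sqrt{- \frac{29}{39} + 9498} = \sqrt{\frac{370393}{39}} = \frac{\sqrt{14445327}}{39}$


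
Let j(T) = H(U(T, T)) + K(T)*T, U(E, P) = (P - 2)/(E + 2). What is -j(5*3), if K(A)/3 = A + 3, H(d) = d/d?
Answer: -811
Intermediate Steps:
U(E, P) = (-2 + P)/(2 + E)
H(d) = 1
K(A) = 9 + 3*A (K(A) = 3*(A + 3) = 3*(3 + A) = 9 + 3*A)
j(T) = 1 + T*(9 + 3*T) (j(T) = 1 + (9 + 3*T)*T = 1 + T*(9 + 3*T))
-j(5*3) = -(1 + 3*(5*3)*(3 + 5*3)) = -(1 + 3*15*(3 + 15)) = -(1 + 3*15*18) = -(1 + 810) = -1*811 = -811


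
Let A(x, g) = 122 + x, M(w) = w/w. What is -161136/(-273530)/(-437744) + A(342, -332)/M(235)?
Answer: 3472347363209/7483507270 ≈ 464.00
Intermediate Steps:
M(w) = 1
-161136/(-273530)/(-437744) + A(342, -332)/M(235) = -161136/(-273530)/(-437744) + (122 + 342)/1 = -161136*(-1/273530)*(-1/437744) + 464*1 = (80568/136765)*(-1/437744) + 464 = -10071/7483507270 + 464 = 3472347363209/7483507270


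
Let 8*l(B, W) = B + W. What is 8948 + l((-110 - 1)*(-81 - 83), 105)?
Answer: 89893/8 ≈ 11237.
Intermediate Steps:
l(B, W) = B/8 + W/8 (l(B, W) = (B + W)/8 = B/8 + W/8)
8948 + l((-110 - 1)*(-81 - 83), 105) = 8948 + (((-110 - 1)*(-81 - 83))/8 + (⅛)*105) = 8948 + ((-111*(-164))/8 + 105/8) = 8948 + ((⅛)*18204 + 105/8) = 8948 + (4551/2 + 105/8) = 8948 + 18309/8 = 89893/8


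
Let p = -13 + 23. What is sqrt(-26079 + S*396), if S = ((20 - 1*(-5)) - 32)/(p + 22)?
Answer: 5*I*sqrt(16746)/4 ≈ 161.76*I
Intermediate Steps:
p = 10
S = -7/32 (S = ((20 - 1*(-5)) - 32)/(10 + 22) = ((20 + 5) - 32)/32 = (25 - 32)*(1/32) = -7*1/32 = -7/32 ≈ -0.21875)
sqrt(-26079 + S*396) = sqrt(-26079 - 7/32*396) = sqrt(-26079 - 693/8) = sqrt(-209325/8) = 5*I*sqrt(16746)/4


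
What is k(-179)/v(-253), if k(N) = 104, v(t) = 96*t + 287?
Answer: -104/24001 ≈ -0.0043332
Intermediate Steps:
v(t) = 287 + 96*t
k(-179)/v(-253) = 104/(287 + 96*(-253)) = 104/(287 - 24288) = 104/(-24001) = 104*(-1/24001) = -104/24001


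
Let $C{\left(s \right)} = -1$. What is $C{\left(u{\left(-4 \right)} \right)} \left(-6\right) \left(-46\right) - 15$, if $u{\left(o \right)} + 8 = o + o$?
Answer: $-291$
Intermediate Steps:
$u{\left(o \right)} = -8 + 2 o$ ($u{\left(o \right)} = -8 + \left(o + o\right) = -8 + 2 o$)
$C{\left(u{\left(-4 \right)} \right)} \left(-6\right) \left(-46\right) - 15 = \left(-1\right) \left(-6\right) \left(-46\right) - 15 = 6 \left(-46\right) - 15 = -276 - 15 = -291$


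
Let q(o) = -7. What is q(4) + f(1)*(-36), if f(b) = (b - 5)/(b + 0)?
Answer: 137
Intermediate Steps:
f(b) = (-5 + b)/b
q(4) + f(1)*(-36) = -7 + ((-5 + 1)/1)*(-36) = -7 + (1*(-4))*(-36) = -7 - 4*(-36) = -7 + 144 = 137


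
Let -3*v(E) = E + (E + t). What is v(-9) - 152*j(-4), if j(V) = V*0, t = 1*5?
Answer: 13/3 ≈ 4.3333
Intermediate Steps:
t = 5
j(V) = 0
v(E) = -5/3 - 2*E/3 (v(E) = -(E + (E + 5))/3 = -(E + (5 + E))/3 = -(5 + 2*E)/3 = -5/3 - 2*E/3)
v(-9) - 152*j(-4) = (-5/3 - 2/3*(-9)) - 152*0 = (-5/3 + 6) + 0 = 13/3 + 0 = 13/3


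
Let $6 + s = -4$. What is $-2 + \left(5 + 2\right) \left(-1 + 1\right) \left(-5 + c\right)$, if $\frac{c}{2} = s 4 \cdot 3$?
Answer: $-2$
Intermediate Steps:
$s = -10$ ($s = -6 - 4 = -10$)
$c = -240$ ($c = 2 \left(-10\right) 4 \cdot 3 = 2 \left(\left(-40\right) 3\right) = 2 \left(-120\right) = -240$)
$-2 + \left(5 + 2\right) \left(-1 + 1\right) \left(-5 + c\right) = -2 + \left(5 + 2\right) \left(-1 + 1\right) \left(-5 - 240\right) = -2 + 7 \cdot 0 \left(-245\right) = -2 + 0 \left(-245\right) = -2 + 0 = -2$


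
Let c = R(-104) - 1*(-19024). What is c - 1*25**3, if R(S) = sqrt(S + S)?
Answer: 3399 + 4*I*sqrt(13) ≈ 3399.0 + 14.422*I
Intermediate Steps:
R(S) = sqrt(2)*sqrt(S) (R(S) = sqrt(2*S) = sqrt(2)*sqrt(S))
c = 19024 + 4*I*sqrt(13) (c = sqrt(2)*sqrt(-104) - 1*(-19024) = sqrt(2)*(2*I*sqrt(26)) + 19024 = 4*I*sqrt(13) + 19024 = 19024 + 4*I*sqrt(13) ≈ 19024.0 + 14.422*I)
c - 1*25**3 = (19024 + 4*I*sqrt(13)) - 1*25**3 = (19024 + 4*I*sqrt(13)) - 1*15625 = (19024 + 4*I*sqrt(13)) - 15625 = 3399 + 4*I*sqrt(13)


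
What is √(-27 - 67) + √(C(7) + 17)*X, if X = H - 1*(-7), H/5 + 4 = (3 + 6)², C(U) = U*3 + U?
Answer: 1176*√5 + I*√94 ≈ 2629.6 + 9.6954*I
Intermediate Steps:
C(U) = 4*U (C(U) = 3*U + U = 4*U)
H = 385 (H = -20 + 5*(3 + 6)² = -20 + 5*9² = -20 + 5*81 = -20 + 405 = 385)
X = 392 (X = 385 - 1*(-7) = 385 + 7 = 392)
√(-27 - 67) + √(C(7) + 17)*X = √(-27 - 67) + √(4*7 + 17)*392 = √(-94) + √(28 + 17)*392 = I*√94 + √45*392 = I*√94 + (3*√5)*392 = I*√94 + 1176*√5 = 1176*√5 + I*√94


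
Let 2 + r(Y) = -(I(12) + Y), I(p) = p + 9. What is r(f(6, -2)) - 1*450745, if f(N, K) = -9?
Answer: -450759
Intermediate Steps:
I(p) = 9 + p
r(Y) = -23 - Y (r(Y) = -2 - ((9 + 12) + Y) = -2 - (21 + Y) = -2 + (-21 - Y) = -23 - Y)
r(f(6, -2)) - 1*450745 = (-23 - 1*(-9)) - 1*450745 = (-23 + 9) - 450745 = -14 - 450745 = -450759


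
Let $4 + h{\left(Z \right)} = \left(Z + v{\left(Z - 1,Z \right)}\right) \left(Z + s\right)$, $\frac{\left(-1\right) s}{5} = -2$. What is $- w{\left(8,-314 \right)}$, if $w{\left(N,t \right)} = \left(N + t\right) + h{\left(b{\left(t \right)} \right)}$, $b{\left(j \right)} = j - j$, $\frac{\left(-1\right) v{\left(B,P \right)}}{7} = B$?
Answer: $240$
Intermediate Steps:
$v{\left(B,P \right)} = - 7 B$
$s = 10$ ($s = \left(-5\right) \left(-2\right) = 10$)
$b{\left(j \right)} = 0$
$h{\left(Z \right)} = -4 + \left(7 - 6 Z\right) \left(10 + Z\right)$ ($h{\left(Z \right)} = -4 + \left(Z - 7 \left(Z - 1\right)\right) \left(Z + 10\right) = -4 + \left(Z - 7 \left(-1 + Z\right)\right) \left(10 + Z\right) = -4 + \left(Z - \left(-7 + 7 Z\right)\right) \left(10 + Z\right) = -4 + \left(7 - 6 Z\right) \left(10 + Z\right)$)
$w{\left(N,t \right)} = 66 + N + t$ ($w{\left(N,t \right)} = \left(N + t\right) - \left(-66 + 6 \cdot 0^{2}\right) = \left(N + t\right) + \left(66 + 0 - 0\right) = \left(N + t\right) + \left(66 + 0 + 0\right) = \left(N + t\right) + 66 = 66 + N + t$)
$- w{\left(8,-314 \right)} = - (66 + 8 - 314) = \left(-1\right) \left(-240\right) = 240$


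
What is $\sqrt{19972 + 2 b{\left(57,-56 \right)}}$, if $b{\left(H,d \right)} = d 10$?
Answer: $2 \sqrt{4713} \approx 137.3$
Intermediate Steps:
$b{\left(H,d \right)} = 10 d$
$\sqrt{19972 + 2 b{\left(57,-56 \right)}} = \sqrt{19972 + 2 \cdot 10 \left(-56\right)} = \sqrt{19972 + 2 \left(-560\right)} = \sqrt{19972 - 1120} = \sqrt{18852} = 2 \sqrt{4713}$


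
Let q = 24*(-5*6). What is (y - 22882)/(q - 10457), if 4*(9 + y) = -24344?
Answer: 28977/11177 ≈ 2.5926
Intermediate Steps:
y = -6095 (y = -9 + (¼)*(-24344) = -9 - 6086 = -6095)
q = -720 (q = 24*(-30) = -720)
(y - 22882)/(q - 10457) = (-6095 - 22882)/(-720 - 10457) = -28977/(-11177) = -28977*(-1/11177) = 28977/11177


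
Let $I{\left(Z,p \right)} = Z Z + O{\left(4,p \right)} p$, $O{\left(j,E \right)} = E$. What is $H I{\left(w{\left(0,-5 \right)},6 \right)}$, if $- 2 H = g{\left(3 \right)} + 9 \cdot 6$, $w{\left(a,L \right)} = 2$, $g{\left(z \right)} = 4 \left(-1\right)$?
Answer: $-1000$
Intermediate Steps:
$g{\left(z \right)} = -4$
$I{\left(Z,p \right)} = Z^{2} + p^{2}$ ($I{\left(Z,p \right)} = Z Z + p p = Z^{2} + p^{2}$)
$H = -25$ ($H = - \frac{-4 + 9 \cdot 6}{2} = - \frac{-4 + 54}{2} = \left(- \frac{1}{2}\right) 50 = -25$)
$H I{\left(w{\left(0,-5 \right)},6 \right)} = - 25 \left(2^{2} + 6^{2}\right) = - 25 \left(4 + 36\right) = \left(-25\right) 40 = -1000$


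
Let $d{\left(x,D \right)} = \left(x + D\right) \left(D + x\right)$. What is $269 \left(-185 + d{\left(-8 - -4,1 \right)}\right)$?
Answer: $-47344$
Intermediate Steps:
$d{\left(x,D \right)} = \left(D + x\right)^{2}$ ($d{\left(x,D \right)} = \left(D + x\right) \left(D + x\right) = \left(D + x\right)^{2}$)
$269 \left(-185 + d{\left(-8 - -4,1 \right)}\right) = 269 \left(-185 + \left(1 - 4\right)^{2}\right) = 269 \left(-185 + \left(-3\right)^{2}\right) = 269 \left(-185 + 9\right) = 269 \left(-176\right) = -47344$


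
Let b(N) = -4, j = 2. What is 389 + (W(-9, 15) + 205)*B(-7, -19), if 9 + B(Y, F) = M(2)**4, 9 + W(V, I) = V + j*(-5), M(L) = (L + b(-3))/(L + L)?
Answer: -19087/16 ≈ -1192.9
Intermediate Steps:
M(L) = (-4 + L)/(2*L) (M(L) = (L - 4)/(L + L) = (-4 + L)/((2*L)) = (-4 + L)*(1/(2*L)) = (-4 + L)/(2*L))
W(V, I) = -19 + V (W(V, I) = -9 + (V + 2*(-5)) = -9 + (V - 10) = -9 + (-10 + V) = -19 + V)
B(Y, F) = -143/16 (B(Y, F) = -9 + ((1/2)*(-4 + 2)/2)**4 = -9 + ((1/2)*(1/2)*(-2))**4 = -9 + (-1/2)**4 = -9 + 1/16 = -143/16)
389 + (W(-9, 15) + 205)*B(-7, -19) = 389 + ((-19 - 9) + 205)*(-143/16) = 389 + (-28 + 205)*(-143/16) = 389 + 177*(-143/16) = 389 - 25311/16 = -19087/16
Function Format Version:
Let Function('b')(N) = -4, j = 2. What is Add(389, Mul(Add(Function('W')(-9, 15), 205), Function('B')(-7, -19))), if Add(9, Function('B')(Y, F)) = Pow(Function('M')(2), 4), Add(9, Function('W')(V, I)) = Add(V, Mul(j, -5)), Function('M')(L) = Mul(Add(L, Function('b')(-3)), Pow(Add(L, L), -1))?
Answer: Rational(-19087, 16) ≈ -1192.9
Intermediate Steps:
Function('M')(L) = Mul(Rational(1, 2), Pow(L, -1), Add(-4, L)) (Function('M')(L) = Mul(Add(L, -4), Pow(Add(L, L), -1)) = Mul(Add(-4, L), Pow(Mul(2, L), -1)) = Mul(Add(-4, L), Mul(Rational(1, 2), Pow(L, -1))) = Mul(Rational(1, 2), Pow(L, -1), Add(-4, L)))
Function('W')(V, I) = Add(-19, V) (Function('W')(V, I) = Add(-9, Add(V, Mul(2, -5))) = Add(-9, Add(V, -10)) = Add(-9, Add(-10, V)) = Add(-19, V))
Function('B')(Y, F) = Rational(-143, 16) (Function('B')(Y, F) = Add(-9, Pow(Mul(Rational(1, 2), Pow(2, -1), Add(-4, 2)), 4)) = Add(-9, Pow(Mul(Rational(1, 2), Rational(1, 2), -2), 4)) = Add(-9, Pow(Rational(-1, 2), 4)) = Add(-9, Rational(1, 16)) = Rational(-143, 16))
Add(389, Mul(Add(Function('W')(-9, 15), 205), Function('B')(-7, -19))) = Add(389, Mul(Add(Add(-19, -9), 205), Rational(-143, 16))) = Add(389, Mul(Add(-28, 205), Rational(-143, 16))) = Add(389, Mul(177, Rational(-143, 16))) = Add(389, Rational(-25311, 16)) = Rational(-19087, 16)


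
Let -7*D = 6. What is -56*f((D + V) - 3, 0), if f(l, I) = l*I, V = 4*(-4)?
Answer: 0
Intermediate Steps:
D = -6/7 (D = -1/7*6 = -6/7 ≈ -0.85714)
V = -16
f(l, I) = I*l
-56*f((D + V) - 3, 0) = -0*((-6/7 - 16) - 3) = -0*(-118/7 - 3) = -0*(-139)/7 = -56*0 = 0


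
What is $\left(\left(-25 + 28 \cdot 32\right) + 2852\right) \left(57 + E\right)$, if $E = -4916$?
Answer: $-18090057$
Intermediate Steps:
$\left(\left(-25 + 28 \cdot 32\right) + 2852\right) \left(57 + E\right) = \left(\left(-25 + 28 \cdot 32\right) + 2852\right) \left(57 - 4916\right) = \left(\left(-25 + 896\right) + 2852\right) \left(-4859\right) = \left(871 + 2852\right) \left(-4859\right) = 3723 \left(-4859\right) = -18090057$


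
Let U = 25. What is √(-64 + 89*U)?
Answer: √2161 ≈ 46.487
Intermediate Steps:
√(-64 + 89*U) = √(-64 + 89*25) = √(-64 + 2225) = √2161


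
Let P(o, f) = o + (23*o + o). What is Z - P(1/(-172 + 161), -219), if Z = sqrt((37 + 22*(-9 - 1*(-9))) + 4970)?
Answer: 25/11 + sqrt(5007) ≈ 73.033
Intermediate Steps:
P(o, f) = 25*o (P(o, f) = o + 24*o = 25*o)
Z = sqrt(5007) (Z = sqrt((37 + 22*(-9 + 9)) + 4970) = sqrt((37 + 22*0) + 4970) = sqrt((37 + 0) + 4970) = sqrt(37 + 4970) = sqrt(5007) ≈ 70.760)
Z - P(1/(-172 + 161), -219) = sqrt(5007) - 25/(-172 + 161) = sqrt(5007) - 25/(-11) = sqrt(5007) - 25*(-1)/11 = sqrt(5007) - 1*(-25/11) = sqrt(5007) + 25/11 = 25/11 + sqrt(5007)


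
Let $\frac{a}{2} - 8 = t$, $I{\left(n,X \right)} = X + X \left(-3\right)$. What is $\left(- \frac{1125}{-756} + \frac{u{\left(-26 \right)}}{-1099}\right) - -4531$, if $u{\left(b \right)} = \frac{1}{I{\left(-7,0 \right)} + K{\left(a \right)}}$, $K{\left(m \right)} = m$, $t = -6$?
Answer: $\frac{29887225}{6594} \approx 4532.5$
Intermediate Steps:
$I{\left(n,X \right)} = - 2 X$ ($I{\left(n,X \right)} = X - 3 X = - 2 X$)
$a = 4$ ($a = 16 + 2 \left(-6\right) = 16 - 12 = 4$)
$u{\left(b \right)} = \frac{1}{4}$ ($u{\left(b \right)} = \frac{1}{\left(-2\right) 0 + 4} = \frac{1}{0 + 4} = \frac{1}{4}$)
$\left(- \frac{1125}{-756} + \frac{u{\left(-26 \right)}}{-1099}\right) - -4531 = \left(- \frac{1125}{-756} + \frac{1}{4 \left(-1099\right)}\right) - -4531 = \left(\left(-1125\right) \left(- \frac{1}{756}\right) + \frac{1}{4} \left(- \frac{1}{1099}\right)\right) + 4531 = \left(\frac{125}{84} - \frac{1}{4396}\right) + 4531 = \frac{9811}{6594} + 4531 = \frac{29887225}{6594}$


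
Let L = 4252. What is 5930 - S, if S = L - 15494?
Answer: 17172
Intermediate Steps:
S = -11242 (S = 4252 - 15494 = -11242)
5930 - S = 5930 - 1*(-11242) = 5930 + 11242 = 17172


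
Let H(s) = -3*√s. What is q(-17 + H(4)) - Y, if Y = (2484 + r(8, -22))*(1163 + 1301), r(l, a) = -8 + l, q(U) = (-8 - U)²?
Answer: -6120351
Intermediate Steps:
Y = 6120576 (Y = (2484 + (-8 + 8))*(1163 + 1301) = (2484 + 0)*2464 = 2484*2464 = 6120576)
q(-17 + H(4)) - Y = (8 + (-17 - 3*√4))² - 1*6120576 = (8 + (-17 - 3*2))² - 6120576 = (8 + (-17 - 6))² - 6120576 = (8 - 23)² - 6120576 = (-15)² - 6120576 = 225 - 6120576 = -6120351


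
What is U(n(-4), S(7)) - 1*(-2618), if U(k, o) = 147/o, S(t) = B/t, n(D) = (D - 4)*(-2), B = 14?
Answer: 5383/2 ≈ 2691.5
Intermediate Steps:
n(D) = 8 - 2*D (n(D) = (-4 + D)*(-2) = 8 - 2*D)
S(t) = 14/t
U(n(-4), S(7)) - 1*(-2618) = 147/((14/7)) - 1*(-2618) = 147/((14*(⅐))) + 2618 = 147/2 + 2618 = 5383/2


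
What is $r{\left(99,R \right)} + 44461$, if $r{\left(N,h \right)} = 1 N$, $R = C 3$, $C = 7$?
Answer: $44560$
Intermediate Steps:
$R = 21$ ($R = 7 \cdot 3 = 21$)
$r{\left(N,h \right)} = N$
$r{\left(99,R \right)} + 44461 = 99 + 44461 = 44560$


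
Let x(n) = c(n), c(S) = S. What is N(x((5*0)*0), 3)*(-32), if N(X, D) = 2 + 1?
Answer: -96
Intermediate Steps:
x(n) = n
N(X, D) = 3
N(x((5*0)*0), 3)*(-32) = 3*(-32) = -96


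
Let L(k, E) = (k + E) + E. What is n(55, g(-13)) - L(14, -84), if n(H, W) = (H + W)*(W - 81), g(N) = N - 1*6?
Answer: -3446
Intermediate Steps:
g(N) = -6 + N (g(N) = N - 6 = -6 + N)
n(H, W) = (-81 + W)*(H + W) (n(H, W) = (H + W)*(-81 + W) = (-81 + W)*(H + W))
L(k, E) = k + 2*E (L(k, E) = (E + k) + E = k + 2*E)
n(55, g(-13)) - L(14, -84) = ((-6 - 13)² - 81*55 - 81*(-6 - 13) + 55*(-6 - 13)) - (14 + 2*(-84)) = ((-19)² - 4455 - 81*(-19) + 55*(-19)) - (14 - 168) = (361 - 4455 + 1539 - 1045) - 1*(-154) = -3600 + 154 = -3446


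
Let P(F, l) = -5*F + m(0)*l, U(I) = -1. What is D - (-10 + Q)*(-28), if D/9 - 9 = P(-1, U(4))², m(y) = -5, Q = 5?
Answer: 841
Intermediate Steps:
P(F, l) = -5*F - 5*l
D = 981 (D = 81 + 9*(-5*(-1) - 5*(-1))² = 81 + 9*(5 + 5)² = 81 + 9*10² = 81 + 9*100 = 81 + 900 = 981)
D - (-10 + Q)*(-28) = 981 - (-10 + 5)*(-28) = 981 - (-5)*(-28) = 981 - 1*140 = 981 - 140 = 841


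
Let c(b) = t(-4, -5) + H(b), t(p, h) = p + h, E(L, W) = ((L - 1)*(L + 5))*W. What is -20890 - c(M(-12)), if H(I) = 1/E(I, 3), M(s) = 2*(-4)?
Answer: -1691362/81 ≈ -20881.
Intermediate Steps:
E(L, W) = W*(-1 + L)*(5 + L) (E(L, W) = ((-1 + L)*(5 + L))*W = W*(-1 + L)*(5 + L))
M(s) = -8
H(I) = 1/(-15 + 3*I² + 12*I) (H(I) = 1/(3*(-5 + I² + 4*I)) = 1/(-15 + 3*I² + 12*I))
t(p, h) = h + p
c(b) = -9 + 1/(3*(-5 + b² + 4*b)) (c(b) = (-5 - 4) + 1/(3*(-5 + b² + 4*b)) = -9 + 1/(3*(-5 + b² + 4*b)))
-20890 - c(M(-12)) = -20890 - (136 - 108*(-8) - 27*(-8)²)/(3*(-5 + (-8)² + 4*(-8))) = -20890 - (136 + 864 - 27*64)/(3*(-5 + 64 - 32)) = -20890 - (136 + 864 - 1728)/(3*27) = -20890 - (-728)/(3*27) = -20890 - 1*(-728/81) = -20890 + 728/81 = -1691362/81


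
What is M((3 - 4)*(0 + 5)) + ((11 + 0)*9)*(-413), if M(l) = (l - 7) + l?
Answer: -40904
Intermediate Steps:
M(l) = -7 + 2*l (M(l) = (-7 + l) + l = -7 + 2*l)
M((3 - 4)*(0 + 5)) + ((11 + 0)*9)*(-413) = (-7 + 2*((3 - 4)*(0 + 5))) + ((11 + 0)*9)*(-413) = (-7 + 2*(-1*5)) + (11*9)*(-413) = (-7 + 2*(-5)) + 99*(-413) = (-7 - 10) - 40887 = -17 - 40887 = -40904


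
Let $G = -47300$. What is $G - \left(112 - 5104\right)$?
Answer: $-42308$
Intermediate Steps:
$G - \left(112 - 5104\right) = -47300 - \left(112 - 5104\right) = -47300 - -4992 = -47300 + 4992 = -42308$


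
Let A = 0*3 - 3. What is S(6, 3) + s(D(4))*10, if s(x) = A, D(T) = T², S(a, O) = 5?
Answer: -25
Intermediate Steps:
A = -3 (A = 0 - 3 = -3)
s(x) = -3
S(6, 3) + s(D(4))*10 = 5 - 3*10 = 5 - 30 = -25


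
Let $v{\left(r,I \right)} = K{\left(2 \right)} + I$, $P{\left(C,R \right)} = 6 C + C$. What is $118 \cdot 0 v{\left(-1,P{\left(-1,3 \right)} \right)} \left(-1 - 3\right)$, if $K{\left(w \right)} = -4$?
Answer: $0$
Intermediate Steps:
$P{\left(C,R \right)} = 7 C$
$v{\left(r,I \right)} = -4 + I$
$118 \cdot 0 v{\left(-1,P{\left(-1,3 \right)} \right)} \left(-1 - 3\right) = 118 \cdot 0 \left(-4 + 7 \left(-1\right)\right) \left(-1 - 3\right) = 118 \cdot 0 \left(-4 - 7\right) \left(-4\right) = 118 \cdot 0 \left(-11\right) \left(-4\right) = 118 \cdot 0 \left(-4\right) = 118 \cdot 0 = 0$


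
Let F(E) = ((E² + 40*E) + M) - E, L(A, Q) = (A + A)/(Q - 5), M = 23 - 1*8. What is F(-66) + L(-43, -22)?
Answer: 48605/27 ≈ 1800.2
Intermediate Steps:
M = 15 (M = 23 - 8 = 15)
L(A, Q) = 2*A/(-5 + Q) (L(A, Q) = (2*A)/(-5 + Q) = 2*A/(-5 + Q))
F(E) = 15 + E² + 39*E (F(E) = ((E² + 40*E) + 15) - E = (15 + E² + 40*E) - E = 15 + E² + 39*E)
F(-66) + L(-43, -22) = (15 + (-66)² + 39*(-66)) + 2*(-43)/(-5 - 22) = (15 + 4356 - 2574) + 2*(-43)/(-27) = 1797 + 2*(-43)*(-1/27) = 1797 + 86/27 = 48605/27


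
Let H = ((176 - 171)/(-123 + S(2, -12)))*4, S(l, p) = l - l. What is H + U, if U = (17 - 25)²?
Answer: 7852/123 ≈ 63.837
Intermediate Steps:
S(l, p) = 0
H = -20/123 (H = ((176 - 171)/(-123 + 0))*4 = (5/(-123))*4 = (5*(-1/123))*4 = -5/123*4 = -20/123 ≈ -0.16260)
U = 64 (U = (-8)² = 64)
H + U = -20/123 + 64 = 7852/123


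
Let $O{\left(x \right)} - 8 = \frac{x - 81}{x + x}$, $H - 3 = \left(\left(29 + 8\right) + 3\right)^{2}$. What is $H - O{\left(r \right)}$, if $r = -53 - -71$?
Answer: $\frac{6387}{4} \approx 1596.8$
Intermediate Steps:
$r = 18$ ($r = -53 + 71 = 18$)
$H = 1603$ ($H = 3 + \left(\left(29 + 8\right) + 3\right)^{2} = 3 + \left(37 + 3\right)^{2} = 3 + 40^{2} = 3 + 1600 = 1603$)
$O{\left(x \right)} = 8 + \frac{-81 + x}{2 x}$ ($O{\left(x \right)} = 8 + \frac{x - 81}{x + x} = 8 + \frac{-81 + x}{2 x}$)
$H - O{\left(r \right)} = 1603 - \frac{-81 + 17 \cdot 18}{2 \cdot 18} = 1603 - \frac{1}{2} \cdot \frac{1}{18} \left(-81 + 306\right) = 1603 - \frac{1}{2} \cdot \frac{1}{18} \cdot 225 = 1603 - \frac{25}{4} = \frac{6387}{4}$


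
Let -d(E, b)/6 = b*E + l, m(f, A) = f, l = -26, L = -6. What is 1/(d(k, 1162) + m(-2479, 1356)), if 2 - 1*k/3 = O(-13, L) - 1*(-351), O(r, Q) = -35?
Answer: 1/6565301 ≈ 1.5232e-7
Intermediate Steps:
k = -942 (k = 6 - 3*(-35 - 1*(-351)) = 6 - 3*(-35 + 351) = 6 - 3*316 = 6 - 948 = -942)
d(E, b) = 156 - 6*E*b (d(E, b) = -6*(b*E - 26) = -6*(E*b - 26) = -6*(-26 + E*b) = 156 - 6*E*b)
1/(d(k, 1162) + m(-2479, 1356)) = 1/((156 - 6*(-942)*1162) - 2479) = 1/((156 + 6567624) - 2479) = 1/(6567780 - 2479) = 1/6565301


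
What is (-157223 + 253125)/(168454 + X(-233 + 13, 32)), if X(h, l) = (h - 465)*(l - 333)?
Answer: 95902/374639 ≈ 0.25599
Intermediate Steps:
X(h, l) = (-465 + h)*(-333 + l)
(-157223 + 253125)/(168454 + X(-233 + 13, 32)) = (-157223 + 253125)/(168454 + (154845 - 465*32 - 333*(-233 + 13) + (-233 + 13)*32)) = 95902/(168454 + (154845 - 14880 - 333*(-220) - 220*32)) = 95902/(168454 + (154845 - 14880 + 73260 - 7040)) = 95902/(168454 + 206185) = 95902/374639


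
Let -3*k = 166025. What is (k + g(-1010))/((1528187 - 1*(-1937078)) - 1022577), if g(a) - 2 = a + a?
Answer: -172079/7328064 ≈ -0.023482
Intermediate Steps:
g(a) = 2 + 2*a (g(a) = 2 + (a + a) = 2 + 2*a)
k = -166025/3 (k = -⅓*166025 = -166025/3 ≈ -55342.)
(k + g(-1010))/((1528187 - 1*(-1937078)) - 1022577) = (-166025/3 + (2 + 2*(-1010)))/((1528187 - 1*(-1937078)) - 1022577) = (-166025/3 + (2 - 2020))/((1528187 + 1937078) - 1022577) = (-166025/3 - 2018)/(3465265 - 1022577) = -172079/3/2442688 = -172079/3*1/2442688 = -172079/7328064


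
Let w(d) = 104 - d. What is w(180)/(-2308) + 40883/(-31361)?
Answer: -22993632/18095297 ≈ -1.2707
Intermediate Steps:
w(180)/(-2308) + 40883/(-31361) = (104 - 1*180)/(-2308) + 40883/(-31361) = (104 - 180)*(-1/2308) + 40883*(-1/31361) = -76*(-1/2308) - 40883/31361 = 19/577 - 40883/31361 = -22993632/18095297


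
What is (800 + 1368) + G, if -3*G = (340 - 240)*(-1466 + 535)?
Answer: 99604/3 ≈ 33201.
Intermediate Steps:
G = 93100/3 (G = -(340 - 240)*(-1466 + 535)/3 = -100*(-931)/3 = -⅓*(-93100) = 93100/3 ≈ 31033.)
(800 + 1368) + G = (800 + 1368) + 93100/3 = 2168 + 93100/3 = 99604/3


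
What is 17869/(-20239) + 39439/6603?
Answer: 680216914/133638117 ≈ 5.0900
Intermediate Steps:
17869/(-20239) + 39439/6603 = 17869*(-1/20239) + 39439*(1/6603) = -17869/20239 + 39439/6603 = 680216914/133638117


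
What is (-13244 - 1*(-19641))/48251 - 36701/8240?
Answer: -1718148671/397588240 ≈ -4.3214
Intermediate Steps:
(-13244 - 1*(-19641))/48251 - 36701/8240 = (-13244 + 19641)*(1/48251) - 36701*1/8240 = 6397*(1/48251) - 36701/8240 = 6397/48251 - 36701/8240 = -1718148671/397588240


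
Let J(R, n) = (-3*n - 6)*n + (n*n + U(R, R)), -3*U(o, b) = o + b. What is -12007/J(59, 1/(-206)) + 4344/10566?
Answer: 1347732346910/4405798353 ≈ 305.90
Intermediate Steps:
U(o, b) = -b/3 - o/3 (U(o, b) = -(o + b)/3 = -(b + o)/3 = -b/3 - o/3)
J(R, n) = n² - 2*R/3 + n*(-6 - 3*n) (J(R, n) = (-3*n - 6)*n + (n*n + (-R/3 - R/3)) = (-6 - 3*n)*n + (n² - 2*R/3) = n*(-6 - 3*n) + (n² - 2*R/3) = n² - 2*R/3 + n*(-6 - 3*n))
-12007/J(59, 1/(-206)) + 4344/10566 = -12007/(-6/(-206) - 2*(1/(-206))² - ⅔*59) + 4344/10566 = -12007/(-6*(-1/206) - 2*(-1/206)² - 118/3) + 4344*(1/10566) = -12007/(3/103 - 2*1/42436 - 118/3) + 724/1761 = -12007/(3/103 - 1/21218 - 118/3) + 724/1761 = -12007/(-2501873/63654) + 724/1761 = -12007*(-63654/2501873) + 724/1761 = 764293578/2501873 + 724/1761 = 1347732346910/4405798353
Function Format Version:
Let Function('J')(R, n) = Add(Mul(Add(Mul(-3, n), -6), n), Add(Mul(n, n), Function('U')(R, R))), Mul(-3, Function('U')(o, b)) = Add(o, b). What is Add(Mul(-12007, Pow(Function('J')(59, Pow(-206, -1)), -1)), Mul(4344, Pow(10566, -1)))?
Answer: Rational(1347732346910, 4405798353) ≈ 305.90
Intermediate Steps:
Function('U')(o, b) = Add(Mul(Rational(-1, 3), b), Mul(Rational(-1, 3), o)) (Function('U')(o, b) = Mul(Rational(-1, 3), Add(o, b)) = Mul(Rational(-1, 3), Add(b, o)) = Add(Mul(Rational(-1, 3), b), Mul(Rational(-1, 3), o)))
Function('J')(R, n) = Add(Pow(n, 2), Mul(Rational(-2, 3), R), Mul(n, Add(-6, Mul(-3, n)))) (Function('J')(R, n) = Add(Mul(Add(Mul(-3, n), -6), n), Add(Mul(n, n), Add(Mul(Rational(-1, 3), R), Mul(Rational(-1, 3), R)))) = Add(Mul(Add(-6, Mul(-3, n)), n), Add(Pow(n, 2), Mul(Rational(-2, 3), R))) = Add(Mul(n, Add(-6, Mul(-3, n))), Add(Pow(n, 2), Mul(Rational(-2, 3), R))) = Add(Pow(n, 2), Mul(Rational(-2, 3), R), Mul(n, Add(-6, Mul(-3, n)))))
Add(Mul(-12007, Pow(Function('J')(59, Pow(-206, -1)), -1)), Mul(4344, Pow(10566, -1))) = Add(Mul(-12007, Pow(Add(Mul(-6, Pow(-206, -1)), Mul(-2, Pow(Pow(-206, -1), 2)), Mul(Rational(-2, 3), 59)), -1)), Mul(4344, Pow(10566, -1))) = Add(Mul(-12007, Pow(Add(Mul(-6, Rational(-1, 206)), Mul(-2, Pow(Rational(-1, 206), 2)), Rational(-118, 3)), -1)), Mul(4344, Rational(1, 10566))) = Add(Mul(-12007, Pow(Add(Rational(3, 103), Mul(-2, Rational(1, 42436)), Rational(-118, 3)), -1)), Rational(724, 1761)) = Add(Mul(-12007, Pow(Add(Rational(3, 103), Rational(-1, 21218), Rational(-118, 3)), -1)), Rational(724, 1761)) = Add(Mul(-12007, Pow(Rational(-2501873, 63654), -1)), Rational(724, 1761)) = Add(Mul(-12007, Rational(-63654, 2501873)), Rational(724, 1761)) = Add(Rational(764293578, 2501873), Rational(724, 1761)) = Rational(1347732346910, 4405798353)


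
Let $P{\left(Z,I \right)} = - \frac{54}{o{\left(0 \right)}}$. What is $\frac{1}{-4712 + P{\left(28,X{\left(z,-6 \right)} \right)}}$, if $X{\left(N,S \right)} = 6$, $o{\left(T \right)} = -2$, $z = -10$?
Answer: $- \frac{1}{4685} \approx -0.00021345$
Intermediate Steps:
$P{\left(Z,I \right)} = 27$ ($P{\left(Z,I \right)} = - \frac{54}{-2} = \left(-54\right) \left(- \frac{1}{2}\right) = 27$)
$\frac{1}{-4712 + P{\left(28,X{\left(z,-6 \right)} \right)}} = \frac{1}{-4712 + 27} = \frac{1}{-4685} = - \frac{1}{4685}$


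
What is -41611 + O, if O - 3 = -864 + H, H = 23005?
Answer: -19467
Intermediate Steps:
O = 22144 (O = 3 + (-864 + 23005) = 3 + 22141 = 22144)
-41611 + O = -41611 + 22144 = -19467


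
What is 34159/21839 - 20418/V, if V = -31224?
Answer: 252081553/113650156 ≈ 2.2180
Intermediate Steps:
34159/21839 - 20418/V = 34159/21839 - 20418/(-31224) = 34159*(1/21839) - 20418*(-1/31224) = 34159/21839 + 3403/5204 = 252081553/113650156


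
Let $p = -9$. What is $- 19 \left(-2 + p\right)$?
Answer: $209$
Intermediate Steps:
$- 19 \left(-2 + p\right) = - 19 \left(-2 - 9\right) = \left(-19\right) \left(-11\right) = 209$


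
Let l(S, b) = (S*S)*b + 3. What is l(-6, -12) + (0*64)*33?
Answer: -429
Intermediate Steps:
l(S, b) = 3 + b*S² (l(S, b) = S²*b + 3 = b*S² + 3 = 3 + b*S²)
l(-6, -12) + (0*64)*33 = (3 - 12*(-6)²) + (0*64)*33 = (3 - 12*36) + 0*33 = (3 - 432) + 0 = -429 + 0 = -429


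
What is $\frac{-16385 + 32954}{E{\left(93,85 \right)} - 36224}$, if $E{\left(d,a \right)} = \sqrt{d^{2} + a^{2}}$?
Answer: $- \frac{100032576}{218693717} - \frac{5523 \sqrt{15874}}{437387434} \approx -0.459$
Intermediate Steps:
$E{\left(d,a \right)} = \sqrt{a^{2} + d^{2}}$
$\frac{-16385 + 32954}{E{\left(93,85 \right)} - 36224} = \frac{-16385 + 32954}{\sqrt{85^{2} + 93^{2}} - 36224} = \frac{16569}{\sqrt{7225 + 8649} - 36224} = \frac{16569}{\sqrt{15874} - 36224} = \frac{16569}{-36224 + \sqrt{15874}}$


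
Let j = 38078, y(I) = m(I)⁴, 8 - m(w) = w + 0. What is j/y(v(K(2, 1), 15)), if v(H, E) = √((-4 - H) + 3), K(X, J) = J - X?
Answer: 19039/2048 ≈ 9.2964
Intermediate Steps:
m(w) = 8 - w (m(w) = 8 - (w + 0) = 8 - w)
v(H, E) = √(-1 - H)
y(I) = (8 - I)⁴
j/y(v(K(2, 1), 15)) = 38078/((-8 + √(-1 - (1 - 1*2)))⁴) = 38078/((-8 + √(-1 - (1 - 2)))⁴) = 38078/((-8 + √(-1 - 1*(-1)))⁴) = 38078/((-8 + √(-1 + 1))⁴) = 38078/((-8 + √0)⁴) = 38078/((-8 + 0)⁴) = 38078/((-8)⁴) = 38078/4096 = 38078*(1/4096) = 19039/2048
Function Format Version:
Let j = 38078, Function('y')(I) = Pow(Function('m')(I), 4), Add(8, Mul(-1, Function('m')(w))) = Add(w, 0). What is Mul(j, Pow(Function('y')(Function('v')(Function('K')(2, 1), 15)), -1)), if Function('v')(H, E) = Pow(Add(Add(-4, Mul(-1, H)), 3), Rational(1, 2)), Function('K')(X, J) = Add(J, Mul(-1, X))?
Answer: Rational(19039, 2048) ≈ 9.2964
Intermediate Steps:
Function('m')(w) = Add(8, Mul(-1, w)) (Function('m')(w) = Add(8, Mul(-1, Add(w, 0))) = Add(8, Mul(-1, w)))
Function('v')(H, E) = Pow(Add(-1, Mul(-1, H)), Rational(1, 2))
Function('y')(I) = Pow(Add(8, Mul(-1, I)), 4)
Mul(j, Pow(Function('y')(Function('v')(Function('K')(2, 1), 15)), -1)) = Mul(38078, Pow(Pow(Add(-8, Pow(Add(-1, Mul(-1, Add(1, Mul(-1, 2)))), Rational(1, 2))), 4), -1)) = Mul(38078, Pow(Pow(Add(-8, Pow(Add(-1, Mul(-1, Add(1, -2))), Rational(1, 2))), 4), -1)) = Mul(38078, Pow(Pow(Add(-8, Pow(Add(-1, Mul(-1, -1)), Rational(1, 2))), 4), -1)) = Mul(38078, Pow(Pow(Add(-8, Pow(Add(-1, 1), Rational(1, 2))), 4), -1)) = Mul(38078, Pow(Pow(Add(-8, Pow(0, Rational(1, 2))), 4), -1)) = Mul(38078, Pow(Pow(Add(-8, 0), 4), -1)) = Mul(38078, Pow(Pow(-8, 4), -1)) = Mul(38078, Pow(4096, -1)) = Mul(38078, Rational(1, 4096)) = Rational(19039, 2048)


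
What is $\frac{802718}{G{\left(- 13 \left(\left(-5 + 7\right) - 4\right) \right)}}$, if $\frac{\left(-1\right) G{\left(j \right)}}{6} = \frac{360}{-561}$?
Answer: $\frac{75054133}{360} \approx 2.0848 \cdot 10^{5}$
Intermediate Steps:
$G{\left(j \right)} = \frac{720}{187}$ ($G{\left(j \right)} = - 6 \frac{360}{-561} = - 6 \cdot 360 \left(- \frac{1}{561}\right) = \left(-6\right) \left(- \frac{120}{187}\right) = \frac{720}{187}$)
$\frac{802718}{G{\left(- 13 \left(\left(-5 + 7\right) - 4\right) \right)}} = \frac{802718}{\frac{720}{187}} = 802718 \cdot \frac{187}{720} = \frac{75054133}{360}$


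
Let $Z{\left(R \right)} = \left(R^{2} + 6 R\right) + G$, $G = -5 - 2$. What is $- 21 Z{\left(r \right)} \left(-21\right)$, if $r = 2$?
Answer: $3969$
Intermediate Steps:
$G = -7$
$Z{\left(R \right)} = -7 + R^{2} + 6 R$ ($Z{\left(R \right)} = \left(R^{2} + 6 R\right) - 7 = -7 + R^{2} + 6 R$)
$- 21 Z{\left(r \right)} \left(-21\right) = - 21 \left(-7 + 2^{2} + 6 \cdot 2\right) \left(-21\right) = - 21 \left(-7 + 4 + 12\right) \left(-21\right) = \left(-21\right) 9 \left(-21\right) = \left(-189\right) \left(-21\right) = 3969$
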